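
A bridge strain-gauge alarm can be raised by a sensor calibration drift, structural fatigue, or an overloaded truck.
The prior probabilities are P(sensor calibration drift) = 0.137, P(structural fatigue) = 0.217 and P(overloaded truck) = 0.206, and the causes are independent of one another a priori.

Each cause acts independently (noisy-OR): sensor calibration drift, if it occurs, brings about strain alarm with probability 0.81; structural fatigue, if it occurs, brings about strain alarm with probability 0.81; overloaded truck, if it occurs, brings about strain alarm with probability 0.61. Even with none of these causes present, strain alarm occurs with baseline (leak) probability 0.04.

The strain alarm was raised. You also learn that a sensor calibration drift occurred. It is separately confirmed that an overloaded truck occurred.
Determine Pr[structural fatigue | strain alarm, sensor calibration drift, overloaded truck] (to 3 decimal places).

Pr[structural fatigue | strain alarm, sensor calibration drift, overloaded truck] ≈ 0.227

Under noisy-OR, P(strain alarm | causes) = 1 − (1−0.04)·∏(1−qᵢ) over the active causes.
For the numerator, keep only structural fatigue=true terms: 0.986484·0.217 = 0.214067
The normalizing constant is 0.928864·0.783 + 0.986484·0.217 = 0.941368
Posterior = 0.214067 / 0.941368 ≈ 0.227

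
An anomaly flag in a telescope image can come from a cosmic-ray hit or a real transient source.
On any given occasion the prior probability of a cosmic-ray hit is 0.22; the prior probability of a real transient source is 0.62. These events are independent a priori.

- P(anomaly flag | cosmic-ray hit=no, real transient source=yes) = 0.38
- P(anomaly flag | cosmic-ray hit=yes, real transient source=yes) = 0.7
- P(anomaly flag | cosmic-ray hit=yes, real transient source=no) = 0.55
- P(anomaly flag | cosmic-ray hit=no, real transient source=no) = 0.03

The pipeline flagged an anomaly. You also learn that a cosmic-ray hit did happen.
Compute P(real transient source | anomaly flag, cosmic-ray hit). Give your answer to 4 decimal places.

P(real transient source | anomaly flag, cosmic-ray hit) ≈ 0.6750

By total probability over both values of real transient source:
  P(anomaly flag | cosmic-ray hit) = 0.55×0.38 + 0.7×0.62
        = 0.209000 + 0.434000 = 0.643000
Keeping only the real transient source-present terms gives 0.434000, so
  P(real transient source | anomaly flag, cosmic-ray hit) = 0.434000 / 0.643000 ≈ 0.6750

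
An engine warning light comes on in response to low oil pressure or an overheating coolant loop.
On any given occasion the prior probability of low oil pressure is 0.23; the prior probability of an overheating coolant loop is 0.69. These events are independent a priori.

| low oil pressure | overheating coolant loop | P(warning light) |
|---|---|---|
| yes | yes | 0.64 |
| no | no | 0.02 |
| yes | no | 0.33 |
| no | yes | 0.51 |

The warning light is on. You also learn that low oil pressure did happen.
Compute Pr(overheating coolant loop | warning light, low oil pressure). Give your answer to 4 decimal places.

Pr(overheating coolant loop | warning light, low oil pressure) ≈ 0.8119

Enumerate both values of overheating coolant loop and weight by the priors:
  P(warning light | low oil pressure) = 0.33*0.31 + 0.64*0.69
        = 0.102300 + 0.441600 = 0.543900
Keeping only the overheating coolant loop-present terms gives 0.441600, so
  P(overheating coolant loop | warning light, low oil pressure) = 0.441600 / 0.543900 ≈ 0.8119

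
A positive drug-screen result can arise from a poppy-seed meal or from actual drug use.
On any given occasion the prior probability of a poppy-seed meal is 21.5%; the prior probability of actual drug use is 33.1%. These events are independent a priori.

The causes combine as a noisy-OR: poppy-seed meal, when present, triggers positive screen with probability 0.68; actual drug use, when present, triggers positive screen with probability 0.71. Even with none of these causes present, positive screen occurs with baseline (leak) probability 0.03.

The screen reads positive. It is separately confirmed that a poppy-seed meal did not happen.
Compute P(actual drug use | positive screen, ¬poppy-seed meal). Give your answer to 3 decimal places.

P(actual drug use | positive screen, ¬poppy-seed meal) ≈ 0.922

Under noisy-OR, P(positive screen | causes) = 1 − (1−0.03)·∏(1−qᵢ) over the active causes.
P(positive screen | ¬poppy-seed meal) = 0.03·0.669 + 0.7187·0.331 = 0.020070 + 0.237890 = 0.257960
Of this, 0.237890 comes from 0.7187·0.331 (the actual drug use=true cases).
So P(actual drug use | positive screen, ¬poppy-seed meal) = 0.237890/0.257960 ≈ 0.922.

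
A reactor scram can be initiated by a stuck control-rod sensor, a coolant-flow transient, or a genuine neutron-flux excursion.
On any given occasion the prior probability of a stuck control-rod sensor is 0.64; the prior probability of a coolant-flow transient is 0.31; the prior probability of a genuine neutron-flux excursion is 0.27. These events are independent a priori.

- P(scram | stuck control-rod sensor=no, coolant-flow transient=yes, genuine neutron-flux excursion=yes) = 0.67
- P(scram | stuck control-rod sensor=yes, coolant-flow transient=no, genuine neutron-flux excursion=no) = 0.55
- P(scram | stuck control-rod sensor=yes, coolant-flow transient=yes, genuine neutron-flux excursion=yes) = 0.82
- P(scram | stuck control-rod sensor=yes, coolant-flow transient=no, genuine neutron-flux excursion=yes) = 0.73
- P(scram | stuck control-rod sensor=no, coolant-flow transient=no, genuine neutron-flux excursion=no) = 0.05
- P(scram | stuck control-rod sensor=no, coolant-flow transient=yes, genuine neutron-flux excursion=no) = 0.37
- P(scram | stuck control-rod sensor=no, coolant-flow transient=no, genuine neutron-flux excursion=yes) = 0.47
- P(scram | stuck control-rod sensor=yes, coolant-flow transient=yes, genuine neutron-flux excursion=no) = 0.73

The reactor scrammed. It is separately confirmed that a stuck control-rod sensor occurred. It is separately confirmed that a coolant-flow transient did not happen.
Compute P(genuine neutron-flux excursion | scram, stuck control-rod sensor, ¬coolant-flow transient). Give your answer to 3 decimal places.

P(genuine neutron-flux excursion | scram, stuck control-rod sensor, ¬coolant-flow transient) ≈ 0.329

P(scram | stuck control-rod sensor, ¬coolant-flow transient) = 0.55×0.73 + 0.73×0.27 = 0.401500 + 0.197100 = 0.598600
Restricting to configurations with genuine neutron-flux excursion present: 0.73×0.27 = 0.197100.
So P(genuine neutron-flux excursion | scram, stuck control-rod sensor, ¬coolant-flow transient) = 0.197100/0.598600 ≈ 0.329.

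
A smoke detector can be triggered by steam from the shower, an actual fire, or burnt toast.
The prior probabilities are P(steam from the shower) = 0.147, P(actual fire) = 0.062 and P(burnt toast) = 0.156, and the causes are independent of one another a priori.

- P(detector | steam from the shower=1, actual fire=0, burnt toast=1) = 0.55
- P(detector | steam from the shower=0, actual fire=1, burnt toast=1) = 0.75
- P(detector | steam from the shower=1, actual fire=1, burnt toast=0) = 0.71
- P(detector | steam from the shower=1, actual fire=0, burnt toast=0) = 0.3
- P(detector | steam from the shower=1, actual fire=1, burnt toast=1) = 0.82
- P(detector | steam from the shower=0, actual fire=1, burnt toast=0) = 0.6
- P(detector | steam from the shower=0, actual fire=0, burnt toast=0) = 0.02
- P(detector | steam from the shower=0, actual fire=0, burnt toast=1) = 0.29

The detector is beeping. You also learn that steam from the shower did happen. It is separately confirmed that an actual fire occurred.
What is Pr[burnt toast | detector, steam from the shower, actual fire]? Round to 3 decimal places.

Weight on burnt toast=true, given the evidence: 0.82*0.156 = 0.127920
The normalizing constant is 0.71*0.844 + 0.82*0.156 = 0.727160
Posterior = 0.127920 / 0.727160 ≈ 0.176

Pr[burnt toast | detector, steam from the shower, actual fire] ≈ 0.176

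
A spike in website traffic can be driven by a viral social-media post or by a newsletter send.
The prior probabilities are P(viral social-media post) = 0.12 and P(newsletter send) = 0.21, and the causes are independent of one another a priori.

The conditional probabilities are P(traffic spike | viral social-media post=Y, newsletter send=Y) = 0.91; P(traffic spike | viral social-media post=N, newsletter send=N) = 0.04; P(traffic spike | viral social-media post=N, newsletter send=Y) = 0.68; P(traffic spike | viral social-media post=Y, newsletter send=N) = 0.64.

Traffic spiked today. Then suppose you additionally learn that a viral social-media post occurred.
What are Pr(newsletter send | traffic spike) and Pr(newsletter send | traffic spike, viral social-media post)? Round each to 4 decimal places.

Weight on newsletter send=true, given the evidence: 0.125664 + 0.022932 = 0.148596
The normalizing constant is 0.04·0.88·0.79 + 0.68·0.88·0.21 + 0.64·0.12·0.79 + 0.91·0.12·0.21 = 0.237076
Posterior = 0.148596 / 0.237076 ≈ 0.6268

Now also conditioning on viral social-media post=true:
P(traffic spike | viral social-media post) = 0.64·0.79 + 0.91·0.21 = 0.505600 + 0.191100 = 0.696700
Of this, 0.191100 comes from 0.91·0.21 (the newsletter send=true cases).
Hence the posterior is 0.191100/0.696700 ≈ 0.2743.
— viral social-media post explains away the evidence for newsletter send.

Pr(newsletter send | traffic spike) ≈ 0.6268; Pr(newsletter send | traffic spike, viral social-media post) ≈ 0.2743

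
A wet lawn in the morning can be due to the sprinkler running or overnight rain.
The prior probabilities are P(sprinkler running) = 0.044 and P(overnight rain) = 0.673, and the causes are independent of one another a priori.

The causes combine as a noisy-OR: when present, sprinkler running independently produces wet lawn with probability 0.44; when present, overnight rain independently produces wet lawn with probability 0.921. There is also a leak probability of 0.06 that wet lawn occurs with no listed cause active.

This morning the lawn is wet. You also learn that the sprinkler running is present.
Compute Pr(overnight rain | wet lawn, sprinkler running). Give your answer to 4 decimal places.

Under noisy-OR, P(wet lawn | causes) = 1 − (1−0.06)·∏(1−qᵢ) over the active causes.
P(wet lawn | sprinkler running) = 0.4736*0.327 + 0.958414*0.673 = 0.154867 + 0.645013 = 0.799880
The overnight rain-present share is 0.958414*0.673 = 0.645013.
Hence the posterior is 0.645013/0.799880 ≈ 0.8064.

Pr(overnight rain | wet lawn, sprinkler running) ≈ 0.8064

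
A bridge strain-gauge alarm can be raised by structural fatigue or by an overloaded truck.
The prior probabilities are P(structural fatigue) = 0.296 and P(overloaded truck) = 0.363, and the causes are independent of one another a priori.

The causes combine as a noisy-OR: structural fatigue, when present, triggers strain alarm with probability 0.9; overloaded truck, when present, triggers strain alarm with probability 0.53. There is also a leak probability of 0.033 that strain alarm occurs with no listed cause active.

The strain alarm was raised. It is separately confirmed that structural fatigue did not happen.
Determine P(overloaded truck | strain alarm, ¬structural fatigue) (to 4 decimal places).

P(overloaded truck | strain alarm, ¬structural fatigue) ≈ 0.9040

Under noisy-OR, P(strain alarm | causes) = 1 − (1−0.033)·∏(1−qᵢ) over the active causes.
P(strain alarm | ¬structural fatigue) = 0.033×0.637 + 0.54551×0.363 = 0.021021 + 0.198020 = 0.219041
Restricting to configurations with overloaded truck present: 0.54551×0.363 = 0.198020.
So P(overloaded truck | strain alarm, ¬structural fatigue) = 0.198020/0.219041 ≈ 0.9040.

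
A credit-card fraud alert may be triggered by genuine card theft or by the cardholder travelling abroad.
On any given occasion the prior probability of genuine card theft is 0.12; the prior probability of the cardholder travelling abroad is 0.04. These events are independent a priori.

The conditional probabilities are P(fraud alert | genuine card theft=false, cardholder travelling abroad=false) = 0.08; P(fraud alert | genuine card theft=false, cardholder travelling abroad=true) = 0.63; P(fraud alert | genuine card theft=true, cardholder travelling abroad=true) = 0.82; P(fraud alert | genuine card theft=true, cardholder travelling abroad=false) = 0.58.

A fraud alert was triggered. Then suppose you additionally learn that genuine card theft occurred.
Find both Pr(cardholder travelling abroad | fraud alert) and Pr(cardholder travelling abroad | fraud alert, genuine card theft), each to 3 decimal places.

Pr(cardholder travelling abroad | fraud alert) ≈ 0.163; Pr(cardholder travelling abroad | fraud alert, genuine card theft) ≈ 0.056

For the numerator, keep only cardholder travelling abroad=true terms: 0.022176 + 0.003936 = 0.026112
The normalizing constant is 0.08*0.88*0.96 + 0.63*0.88*0.04 + 0.58*0.12*0.96 + 0.82*0.12*0.04 = 0.160512
P(cardholder travelling abroad | fraud alert) = 0.026112/0.160512 ≈ 0.163

With the extra evidence:
P(fraud alert | genuine card theft) = 0.58*0.96 + 0.82*0.04 = 0.556800 + 0.032800 = 0.589600
Restricting to configurations with cardholder travelling abroad present: 0.82*0.04 = 0.032800.
P(cardholder travelling abroad | fraud alert, genuine card theft) = 0.032800 / 0.589600 ≈ 0.056
Conditioning on genuine card theft lowers the posterior on cardholder travelling abroad: the classic explaining-away effect in a common-effect structure.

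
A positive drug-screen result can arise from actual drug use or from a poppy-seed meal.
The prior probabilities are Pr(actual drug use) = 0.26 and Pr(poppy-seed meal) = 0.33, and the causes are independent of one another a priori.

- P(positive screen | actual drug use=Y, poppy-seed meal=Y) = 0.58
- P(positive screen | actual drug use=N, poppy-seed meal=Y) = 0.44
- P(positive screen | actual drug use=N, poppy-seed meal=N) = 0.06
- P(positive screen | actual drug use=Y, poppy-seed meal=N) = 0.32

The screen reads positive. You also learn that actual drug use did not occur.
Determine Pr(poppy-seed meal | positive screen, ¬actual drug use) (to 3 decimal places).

Pr(poppy-seed meal | positive screen, ¬actual drug use) ≈ 0.783

P(positive screen | ¬actual drug use) = 0.06×0.67 + 0.44×0.33 = 0.040200 + 0.145200 = 0.185400
The poppy-seed meal-present share is 0.44×0.33 = 0.145200.
P(poppy-seed meal | positive screen, ¬actual drug use) = 0.145200 / 0.185400 ≈ 0.783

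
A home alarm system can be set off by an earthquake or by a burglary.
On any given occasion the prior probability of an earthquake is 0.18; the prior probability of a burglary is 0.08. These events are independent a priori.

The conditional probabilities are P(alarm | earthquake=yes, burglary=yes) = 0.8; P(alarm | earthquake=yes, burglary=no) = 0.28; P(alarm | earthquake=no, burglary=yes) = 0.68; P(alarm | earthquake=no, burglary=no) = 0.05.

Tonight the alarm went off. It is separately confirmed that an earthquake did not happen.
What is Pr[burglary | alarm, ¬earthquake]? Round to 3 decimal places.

P(alarm | ¬earthquake) = 0.05×0.92 + 0.68×0.08 = 0.046000 + 0.054400 = 0.100400
Restricting to configurations with burglary present: 0.68×0.08 = 0.054400.
So P(burglary | alarm, ¬earthquake) = 0.054400/0.100400 ≈ 0.542.

Pr[burglary | alarm, ¬earthquake] ≈ 0.542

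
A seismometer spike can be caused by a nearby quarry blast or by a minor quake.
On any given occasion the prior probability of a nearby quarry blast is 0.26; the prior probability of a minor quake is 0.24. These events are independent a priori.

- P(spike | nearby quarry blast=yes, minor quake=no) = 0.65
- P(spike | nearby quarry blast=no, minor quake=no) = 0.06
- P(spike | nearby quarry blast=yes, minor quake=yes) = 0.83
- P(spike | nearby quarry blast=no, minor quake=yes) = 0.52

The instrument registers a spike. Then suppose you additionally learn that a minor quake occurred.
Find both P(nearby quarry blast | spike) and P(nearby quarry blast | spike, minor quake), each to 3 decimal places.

P(nearby quarry blast | spike) ≈ 0.588; P(nearby quarry blast | spike, minor quake) ≈ 0.359

Sum P(spike|·) weighted by the priors over the 4 (nearby quarry blast, minor quake) configurations:
  P(spike) = 0.06·0.74·0.76 + 0.52·0.74·0.24 + 0.65·0.26·0.76 + 0.83·0.26·0.24
        = 0.033744 + 0.092352 + 0.128440 + 0.051792 = 0.306328
Keeping only the nearby quarry blast-present terms gives 0.180232, so
  P(nearby quarry blast | spike) = 0.180232 / 0.306328 ≈ 0.588

Now condition on the additional information:
For the numerator, keep only nearby quarry blast=true terms: 0.83*0.26 = 0.215800
Denominator P(spike | minor quake): 0.52*0.74 + 0.83*0.26 = 0.600600
P(nearby quarry blast | spike, minor quake) = 0.215800/0.600600 ≈ 0.359
The drop from 0.588 to 0.359 is the explaining-away (discounting) effect.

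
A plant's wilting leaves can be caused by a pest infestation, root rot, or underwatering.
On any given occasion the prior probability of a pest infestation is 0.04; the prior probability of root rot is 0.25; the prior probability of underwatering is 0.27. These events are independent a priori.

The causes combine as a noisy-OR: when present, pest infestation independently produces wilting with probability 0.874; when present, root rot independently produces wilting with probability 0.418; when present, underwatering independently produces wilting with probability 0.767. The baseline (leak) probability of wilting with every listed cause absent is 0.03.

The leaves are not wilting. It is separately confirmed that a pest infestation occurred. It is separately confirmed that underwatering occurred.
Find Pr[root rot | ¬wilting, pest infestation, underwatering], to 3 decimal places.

Under noisy-OR, P(wilting | causes) = 1 − (1−0.03)·∏(1−qᵢ) over the active causes.
Sum P(¬wilting|·) weighted by the priors over both values of root rot:
  P(¬wilting | pest infestation, underwatering) = 0.028477×0.75 + 0.016574×0.25
        = 0.021358 + 0.004143 = 0.025501
The terms with root rot present sum to 0.004143, so
  P(root rot | ¬wilting, pest infestation, underwatering) = 0.004143 / 0.025501 ≈ 0.162

Pr[root rot | ¬wilting, pest infestation, underwatering] ≈ 0.162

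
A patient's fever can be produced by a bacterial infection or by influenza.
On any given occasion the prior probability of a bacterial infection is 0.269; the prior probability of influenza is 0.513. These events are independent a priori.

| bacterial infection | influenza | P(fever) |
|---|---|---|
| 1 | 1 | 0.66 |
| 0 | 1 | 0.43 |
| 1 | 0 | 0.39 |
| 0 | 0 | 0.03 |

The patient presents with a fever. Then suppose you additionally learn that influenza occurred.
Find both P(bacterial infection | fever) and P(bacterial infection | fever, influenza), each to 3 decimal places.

P(bacterial infection | fever) ≈ 0.453; P(bacterial infection | fever, influenza) ≈ 0.361

Sum P(fever|·) weighted by the priors over the 4 (bacterial infection, influenza) configurations:
  P(fever) = 0.03·0.731·0.487 + 0.43·0.731·0.513 + 0.39·0.269·0.487 + 0.66·0.269·0.513
        = 0.010680 + 0.161251 + 0.051091 + 0.091078 = 0.314100
Keeping only the bacterial infection-present terms gives 0.142169, so
  P(bacterial infection | fever) = 0.142169 / 0.314100 ≈ 0.453

Now also conditioning on influenza=true:
For the numerator, keep only bacterial infection=true terms: 0.66·0.269 = 0.177540
Denominator P(fever | influenza): 0.43·0.731 + 0.66·0.269 = 0.491870
P(bacterial infection | fever, influenza) = 0.177540/0.491870 ≈ 0.361
Conditioning on influenza lowers the posterior on bacterial infection: the classic explaining-away effect in a common-effect structure.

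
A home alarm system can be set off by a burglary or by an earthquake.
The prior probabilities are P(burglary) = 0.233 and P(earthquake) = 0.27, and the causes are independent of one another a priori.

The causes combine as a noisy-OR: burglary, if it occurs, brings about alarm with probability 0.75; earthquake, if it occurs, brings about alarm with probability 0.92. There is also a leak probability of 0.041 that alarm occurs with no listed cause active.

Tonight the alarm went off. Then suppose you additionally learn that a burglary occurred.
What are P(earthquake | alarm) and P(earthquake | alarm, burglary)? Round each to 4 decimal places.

Under noisy-OR, P(alarm | causes) = 1 − (1−0.041)·∏(1−qᵢ) over the active causes.
For the numerator, keep only earthquake=true terms: 0.191202 + 0.061703 = 0.252905
Denominator P(alarm): 0.041·0.767·0.73 + 0.92328·0.767·0.27 + 0.76025·0.233·0.73 + 0.98082·0.233·0.27 = 0.405172
P(earthquake | alarm) = 0.252905/0.405172 ≈ 0.6242

With the extra evidence:
P(alarm | burglary) = 0.76025·0.73 + 0.98082·0.27 = 0.554982 + 0.264821 = 0.819803
Of this, 0.264821 comes from 0.98082·0.27 (the earthquake=true cases).
So P(earthquake | alarm, burglary) = 0.264821/0.819803 ≈ 0.3230.
This is intercausal reasoning (explaining away): once burglary accounts for the alarm, earthquake becomes less likely.

P(earthquake | alarm) ≈ 0.6242; P(earthquake | alarm, burglary) ≈ 0.3230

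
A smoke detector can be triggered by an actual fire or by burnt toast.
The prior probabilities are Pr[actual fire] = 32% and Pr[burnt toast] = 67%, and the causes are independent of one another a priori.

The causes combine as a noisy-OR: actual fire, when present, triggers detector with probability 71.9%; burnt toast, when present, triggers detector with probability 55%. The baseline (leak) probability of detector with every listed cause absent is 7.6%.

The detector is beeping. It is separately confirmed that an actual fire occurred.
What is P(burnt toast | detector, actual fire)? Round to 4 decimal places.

Under noisy-OR, P(detector | causes) = 1 − (1−0.076)·∏(1−qᵢ) over the active causes.
Enumerate both values of burnt toast and weight by the priors:
  P(detector | actual fire) = 0.740356*0.33 + 0.88316*0.67
        = 0.244317 + 0.591717 = 0.836034
The terms with burnt toast present sum to 0.591717, so
  P(burnt toast | detector, actual fire) = 0.591717 / 0.836034 ≈ 0.7078

P(burnt toast | detector, actual fire) ≈ 0.7078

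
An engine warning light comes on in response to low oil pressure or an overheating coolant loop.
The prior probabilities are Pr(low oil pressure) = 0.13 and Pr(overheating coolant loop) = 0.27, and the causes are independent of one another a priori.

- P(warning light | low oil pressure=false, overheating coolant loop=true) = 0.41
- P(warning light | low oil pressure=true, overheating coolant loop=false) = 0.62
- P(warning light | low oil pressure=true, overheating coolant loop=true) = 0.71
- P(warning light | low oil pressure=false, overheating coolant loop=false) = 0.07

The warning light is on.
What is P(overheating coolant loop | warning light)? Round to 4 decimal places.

P(overheating coolant loop | warning light) ≈ 0.5399

By total probability over the 4 (low oil pressure, overheating coolant loop) configurations:
  P(warning light) = 0.07*0.87*0.73 + 0.41*0.87*0.27 + 0.62*0.13*0.73 + 0.71*0.13*0.27
        = 0.044457 + 0.096309 + 0.058838 + 0.024921 = 0.224525
Configurations with overheating coolant loop contribute 0.121230, so
  P(overheating coolant loop | warning light) = 0.121230 / 0.224525 ≈ 0.5399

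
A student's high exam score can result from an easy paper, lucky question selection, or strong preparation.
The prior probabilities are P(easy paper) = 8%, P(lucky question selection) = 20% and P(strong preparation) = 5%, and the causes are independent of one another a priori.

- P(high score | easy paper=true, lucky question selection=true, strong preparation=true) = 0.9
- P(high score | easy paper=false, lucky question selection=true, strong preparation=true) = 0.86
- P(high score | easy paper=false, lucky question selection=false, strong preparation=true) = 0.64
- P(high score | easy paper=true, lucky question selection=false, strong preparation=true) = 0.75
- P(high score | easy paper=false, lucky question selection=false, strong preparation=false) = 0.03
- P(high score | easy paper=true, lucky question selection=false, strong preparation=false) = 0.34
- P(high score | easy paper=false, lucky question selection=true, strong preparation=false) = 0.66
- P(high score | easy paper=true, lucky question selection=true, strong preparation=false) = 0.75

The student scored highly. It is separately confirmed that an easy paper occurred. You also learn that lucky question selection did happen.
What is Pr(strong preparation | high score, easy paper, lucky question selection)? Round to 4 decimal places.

Pr(strong preparation | high score, easy paper, lucky question selection) ≈ 0.0594

For the numerator, keep only strong preparation=true terms: 0.9·0.05 = 0.045000
Denominator P(high score | easy paper, lucky question selection): 0.75·0.95 + 0.9·0.05 = 0.757500
Posterior = 0.045000 / 0.757500 ≈ 0.0594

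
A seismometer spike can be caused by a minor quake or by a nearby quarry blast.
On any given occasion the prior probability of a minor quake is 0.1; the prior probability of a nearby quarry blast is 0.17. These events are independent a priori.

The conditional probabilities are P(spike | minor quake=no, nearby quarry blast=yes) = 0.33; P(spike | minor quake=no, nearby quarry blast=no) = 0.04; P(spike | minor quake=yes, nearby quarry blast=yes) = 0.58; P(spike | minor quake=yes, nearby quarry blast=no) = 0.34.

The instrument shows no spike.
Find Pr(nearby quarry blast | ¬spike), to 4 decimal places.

P(¬spike) = 0.96*0.9*0.83 + 0.67*0.9*0.17 + 0.66*0.1*0.83 + 0.42*0.1*0.17 = 0.717120 + 0.102510 + 0.054780 + 0.007140 = 0.881550
The nearby quarry blast-present share is 0.102510 + 0.007140 = 0.109650.
P(nearby quarry blast | ¬spike) = 0.109650 / 0.881550 ≈ 0.1244

Pr(nearby quarry blast | ¬spike) ≈ 0.1244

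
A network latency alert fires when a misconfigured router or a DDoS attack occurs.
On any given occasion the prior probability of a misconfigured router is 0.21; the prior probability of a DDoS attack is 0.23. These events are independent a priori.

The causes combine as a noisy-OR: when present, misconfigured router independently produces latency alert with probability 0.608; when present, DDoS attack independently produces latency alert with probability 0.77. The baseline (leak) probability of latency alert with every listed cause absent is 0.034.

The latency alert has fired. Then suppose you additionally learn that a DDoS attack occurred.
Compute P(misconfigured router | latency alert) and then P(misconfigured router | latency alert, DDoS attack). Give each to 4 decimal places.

P(misconfigured router | latency alert) ≈ 0.4715; P(misconfigured router | latency alert, DDoS attack) ≈ 0.2378

Under noisy-OR, P(latency alert | causes) = 1 − (1−0.034)·∏(1−qᵢ) over the active causes.
Numerator (weight on configurations with misconfigured router): 0.100469 + 0.044093 = 0.144562
Denominator P(latency alert): 0.034·0.79·0.77 + 0.77782·0.79·0.23 + 0.621328·0.21·0.77 + 0.912905·0.21·0.23 = 0.306574
P(misconfigured router | latency alert) = 0.144562/0.306574 ≈ 0.4715

With the extra evidence:
Numerator (weight on configurations with misconfigured router): 0.912905*0.21 = 0.191710
The normalizing constant is 0.77782*0.79 + 0.912905*0.21 = 0.806188
P(misconfigured router | latency alert, DDoS attack) = 0.191710/0.806188 ≈ 0.2378
The drop from 0.4715 to 0.2378 is the explaining-away (discounting) effect.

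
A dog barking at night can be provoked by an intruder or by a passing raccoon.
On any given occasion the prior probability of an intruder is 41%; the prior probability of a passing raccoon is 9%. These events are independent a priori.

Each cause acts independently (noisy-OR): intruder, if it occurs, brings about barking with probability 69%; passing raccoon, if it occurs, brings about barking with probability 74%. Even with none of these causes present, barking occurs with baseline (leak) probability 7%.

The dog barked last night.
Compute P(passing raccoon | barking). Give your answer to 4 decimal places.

P(passing raccoon | barking) ≈ 0.1971

Under noisy-OR, P(barking | causes) = 1 − (1−0.07)·∏(1−qᵢ) over the active causes.
P(barking) = 0.07×0.59×0.91 + 0.7582×0.59×0.09 + 0.7117×0.41×0.91 + 0.925042×0.41×0.09 = 0.037583 + 0.040260 + 0.265535 + 0.034134 = 0.377512
Restricting to configurations with passing raccoon present: 0.040260 + 0.034134 = 0.074394.
Hence the posterior is 0.074394/0.377512 ≈ 0.1971.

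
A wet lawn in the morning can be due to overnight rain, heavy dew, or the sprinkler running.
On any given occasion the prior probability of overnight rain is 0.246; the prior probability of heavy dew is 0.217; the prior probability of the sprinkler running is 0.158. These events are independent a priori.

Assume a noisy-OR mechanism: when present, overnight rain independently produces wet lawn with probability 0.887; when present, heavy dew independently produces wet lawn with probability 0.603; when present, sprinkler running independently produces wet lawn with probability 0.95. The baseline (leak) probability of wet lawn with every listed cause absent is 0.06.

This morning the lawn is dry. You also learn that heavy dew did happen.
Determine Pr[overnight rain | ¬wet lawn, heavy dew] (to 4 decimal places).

Pr[overnight rain | ¬wet lawn, heavy dew] ≈ 0.0356

Under noisy-OR, P(wet lawn | causes) = 1 − (1−0.06)·∏(1−qᵢ) over the active causes.
Numerator (weight on configurations with overnight rain): 0.008735 + 0.000082 = 0.008817
Normalizer over all consistent configurations: 0.37318·0.754·0.842 + 0.018659·0.754·0.158 + 0.042169·0.246·0.842 + 0.002108·0.246·0.158 = 0.247960
Posterior = 0.008817 / 0.247960 ≈ 0.0356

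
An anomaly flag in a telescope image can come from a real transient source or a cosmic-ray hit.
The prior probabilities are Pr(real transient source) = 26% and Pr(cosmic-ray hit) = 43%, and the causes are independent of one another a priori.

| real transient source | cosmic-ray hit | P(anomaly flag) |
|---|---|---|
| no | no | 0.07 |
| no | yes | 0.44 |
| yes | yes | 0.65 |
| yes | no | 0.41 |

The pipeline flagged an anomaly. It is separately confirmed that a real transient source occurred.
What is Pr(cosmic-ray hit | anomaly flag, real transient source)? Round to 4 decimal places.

P(anomaly flag | real transient source) = 0.41×0.57 + 0.65×0.43 = 0.233700 + 0.279500 = 0.513200
The cosmic-ray hit-present share is 0.65×0.43 = 0.279500.
Hence the posterior is 0.279500/0.513200 ≈ 0.5446.

Pr(cosmic-ray hit | anomaly flag, real transient source) ≈ 0.5446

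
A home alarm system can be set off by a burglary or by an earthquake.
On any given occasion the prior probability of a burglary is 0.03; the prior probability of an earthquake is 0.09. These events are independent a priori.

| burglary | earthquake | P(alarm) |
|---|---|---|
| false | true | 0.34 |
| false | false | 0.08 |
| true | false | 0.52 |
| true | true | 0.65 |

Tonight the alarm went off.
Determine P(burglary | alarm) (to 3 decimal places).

P(alarm) = 0.08·0.97·0.91 + 0.34·0.97·0.09 + 0.52·0.03·0.91 + 0.65·0.03·0.09 = 0.070616 + 0.029682 + 0.014196 + 0.001755 = 0.116249
Restricting to configurations with burglary present: 0.014196 + 0.001755 = 0.015951.
P(burglary | alarm) = 0.015951 / 0.116249 ≈ 0.137

P(burglary | alarm) ≈ 0.137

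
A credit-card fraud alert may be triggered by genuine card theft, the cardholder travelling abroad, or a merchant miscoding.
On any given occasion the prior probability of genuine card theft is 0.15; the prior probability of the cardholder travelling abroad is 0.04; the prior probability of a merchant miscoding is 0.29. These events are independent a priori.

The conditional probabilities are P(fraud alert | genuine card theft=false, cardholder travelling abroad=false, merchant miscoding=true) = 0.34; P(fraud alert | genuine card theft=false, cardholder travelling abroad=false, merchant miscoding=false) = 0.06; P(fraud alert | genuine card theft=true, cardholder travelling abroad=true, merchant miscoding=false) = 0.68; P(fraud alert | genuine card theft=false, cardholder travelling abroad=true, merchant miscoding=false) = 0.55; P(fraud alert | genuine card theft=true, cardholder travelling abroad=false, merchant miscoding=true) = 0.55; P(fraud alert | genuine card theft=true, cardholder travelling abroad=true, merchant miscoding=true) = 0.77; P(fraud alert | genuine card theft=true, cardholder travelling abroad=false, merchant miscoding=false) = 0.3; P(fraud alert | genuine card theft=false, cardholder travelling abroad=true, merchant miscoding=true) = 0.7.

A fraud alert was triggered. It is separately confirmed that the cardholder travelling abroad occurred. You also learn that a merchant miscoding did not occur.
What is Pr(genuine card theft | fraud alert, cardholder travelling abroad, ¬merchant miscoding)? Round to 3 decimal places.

P(fraud alert | cardholder travelling abroad, ¬merchant miscoding) = 0.55*0.85 + 0.68*0.15 = 0.467500 + 0.102000 = 0.569500
The genuine card theft-present share is 0.68*0.15 = 0.102000.
P(genuine card theft | fraud alert, cardholder travelling abroad, ¬merchant miscoding) = 0.102000 / 0.569500 ≈ 0.179

Pr(genuine card theft | fraud alert, cardholder travelling abroad, ¬merchant miscoding) ≈ 0.179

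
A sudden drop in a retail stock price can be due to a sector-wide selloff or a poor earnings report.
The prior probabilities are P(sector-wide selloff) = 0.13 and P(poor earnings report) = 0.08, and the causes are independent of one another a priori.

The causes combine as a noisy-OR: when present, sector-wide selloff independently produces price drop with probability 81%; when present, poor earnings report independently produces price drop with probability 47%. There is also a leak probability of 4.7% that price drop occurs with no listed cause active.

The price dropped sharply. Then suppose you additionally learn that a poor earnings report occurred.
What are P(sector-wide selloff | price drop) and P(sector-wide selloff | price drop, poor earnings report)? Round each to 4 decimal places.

P(sector-wide selloff | price drop) ≈ 0.5983; P(sector-wide selloff | price drop, poor earnings report) ≈ 0.2144

Under noisy-OR, P(price drop | causes) = 1 − (1−0.047)·∏(1−qᵢ) over the active causes.
Enumerate the 4 (sector-wide selloff, poor earnings report) configurations and weight by the priors:
  P(price drop) = 0.047·0.87·0.92 + 0.49491·0.87·0.08 + 0.81893·0.13·0.92 + 0.904033·0.13·0.08
        = 0.037619 + 0.034446 + 0.097944 + 0.009402 = 0.179411
Configurations with sector-wide selloff contribute 0.107346, so
  P(sector-wide selloff | price drop) = 0.107346 / 0.179411 ≈ 0.5983

Now also conditioning on poor earnings report=true:
For the numerator, keep only sector-wide selloff=true terms: 0.904033×0.13 = 0.117524
Normalizer over all consistent configurations: 0.49491×0.87 + 0.904033×0.13 = 0.548096
P(sector-wide selloff | price drop, poor earnings report) = 0.117524/0.548096 ≈ 0.2144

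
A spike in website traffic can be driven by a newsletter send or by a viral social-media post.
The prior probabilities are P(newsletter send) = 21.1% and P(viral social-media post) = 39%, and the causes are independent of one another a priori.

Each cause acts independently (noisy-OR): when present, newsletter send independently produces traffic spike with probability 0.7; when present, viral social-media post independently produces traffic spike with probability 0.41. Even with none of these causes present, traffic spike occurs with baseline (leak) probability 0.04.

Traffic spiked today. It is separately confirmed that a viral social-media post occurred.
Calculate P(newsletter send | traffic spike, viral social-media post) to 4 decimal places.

Under noisy-OR, P(traffic spike | causes) = 1 − (1−0.04)·∏(1−qᵢ) over the active causes.
For the numerator, keep only newsletter send=true terms: 0.83008*0.211 = 0.175147
Denominator P(traffic spike | viral social-media post): 0.4336*0.789 + 0.83008*0.211 = 0.517257
P(newsletter send | traffic spike, viral social-media post) = 0.175147/0.517257 ≈ 0.3386

P(newsletter send | traffic spike, viral social-media post) ≈ 0.3386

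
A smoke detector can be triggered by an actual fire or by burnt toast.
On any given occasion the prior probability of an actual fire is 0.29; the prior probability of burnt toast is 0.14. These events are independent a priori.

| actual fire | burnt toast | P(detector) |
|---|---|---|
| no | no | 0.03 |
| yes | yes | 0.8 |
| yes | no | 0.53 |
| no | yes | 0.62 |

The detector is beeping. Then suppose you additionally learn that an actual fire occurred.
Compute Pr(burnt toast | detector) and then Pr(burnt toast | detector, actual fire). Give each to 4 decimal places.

Weight on burnt toast=true, given the evidence: 0.061628 + 0.032480 = 0.094108
The normalizing constant is 0.03×0.71×0.86 + 0.62×0.71×0.14 + 0.53×0.29×0.86 + 0.8×0.29×0.14 = 0.244608
P(burnt toast | detector) = 0.094108/0.244608 ≈ 0.3847

Now also conditioning on actual fire=true:
For the numerator, keep only burnt toast=true terms: 0.8×0.14 = 0.112000
Normalizer over all consistent configurations: 0.53×0.86 + 0.8×0.14 = 0.567800
Posterior = 0.112000 / 0.567800 ≈ 0.1973
The drop from 0.3847 to 0.1973 is the explaining-away (discounting) effect.

Pr(burnt toast | detector) ≈ 0.3847; Pr(burnt toast | detector, actual fire) ≈ 0.1973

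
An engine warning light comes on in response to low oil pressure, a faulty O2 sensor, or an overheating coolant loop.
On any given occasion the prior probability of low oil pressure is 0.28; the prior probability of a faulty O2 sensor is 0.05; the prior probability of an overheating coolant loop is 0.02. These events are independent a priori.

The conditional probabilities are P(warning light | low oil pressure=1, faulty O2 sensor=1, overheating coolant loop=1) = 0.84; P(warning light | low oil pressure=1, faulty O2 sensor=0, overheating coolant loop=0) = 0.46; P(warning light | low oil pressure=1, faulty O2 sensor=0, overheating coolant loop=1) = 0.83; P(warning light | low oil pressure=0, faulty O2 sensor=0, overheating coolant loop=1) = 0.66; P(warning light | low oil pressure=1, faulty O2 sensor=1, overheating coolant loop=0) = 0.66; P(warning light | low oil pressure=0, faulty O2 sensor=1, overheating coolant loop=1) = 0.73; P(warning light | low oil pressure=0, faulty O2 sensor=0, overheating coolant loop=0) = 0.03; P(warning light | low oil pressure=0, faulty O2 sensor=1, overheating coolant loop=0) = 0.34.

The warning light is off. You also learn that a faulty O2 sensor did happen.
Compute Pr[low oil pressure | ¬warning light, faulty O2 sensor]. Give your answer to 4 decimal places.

Pr[low oil pressure | ¬warning light, faulty O2 sensor] ≈ 0.1671

Enumerate the 4 (low oil pressure, overheating coolant loop) configurations and weight by the priors:
  P(¬warning light | faulty O2 sensor) = 0.66·0.72·0.98 + 0.27·0.72·0.02 + 0.34·0.28·0.98 + 0.16·0.28·0.02
        = 0.465696 + 0.003888 + 0.093296 + 0.000896 = 0.563776
Configurations with low oil pressure contribute 0.094192, so
  P(low oil pressure | ¬warning light, faulty O2 sensor) = 0.094192 / 0.563776 ≈ 0.1671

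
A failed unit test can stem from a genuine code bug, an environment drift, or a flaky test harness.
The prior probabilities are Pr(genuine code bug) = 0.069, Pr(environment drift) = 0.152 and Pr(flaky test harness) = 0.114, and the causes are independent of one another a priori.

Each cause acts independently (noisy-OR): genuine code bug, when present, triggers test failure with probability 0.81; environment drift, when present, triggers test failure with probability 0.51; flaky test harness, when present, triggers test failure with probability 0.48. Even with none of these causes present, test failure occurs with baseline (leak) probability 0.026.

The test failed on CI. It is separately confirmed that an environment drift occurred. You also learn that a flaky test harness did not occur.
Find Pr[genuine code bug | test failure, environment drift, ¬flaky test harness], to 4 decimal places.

Under noisy-OR, P(test failure | causes) = 1 − (1−0.026)·∏(1−qᵢ) over the active causes.
P(test failure | environment drift, ¬flaky test harness) = 0.52274·0.931 + 0.909321·0.069 = 0.486671 + 0.062743 = 0.549414
Restricting to configurations with genuine code bug present: 0.909321·0.069 = 0.062743.
P(genuine code bug | test failure, environment drift, ¬flaky test harness) = 0.062743 / 0.549414 ≈ 0.1142

Pr[genuine code bug | test failure, environment drift, ¬flaky test harness] ≈ 0.1142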